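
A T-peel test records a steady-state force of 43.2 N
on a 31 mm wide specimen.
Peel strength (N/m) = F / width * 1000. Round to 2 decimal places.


Peel strength = 43.2 / 31 * 1000
= 1393.55 N/m

1393.55


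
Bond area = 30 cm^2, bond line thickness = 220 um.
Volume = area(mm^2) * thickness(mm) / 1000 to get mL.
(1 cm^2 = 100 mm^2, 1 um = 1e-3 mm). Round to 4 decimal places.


area_mm2 = 30 * 100 = 3000
blt_mm = 220 * 1e-3 = 0.22
vol_mm3 = 3000 * 0.22 = 660.0
vol_mL = 660.0 / 1000 = 0.6600 mL

0.6600


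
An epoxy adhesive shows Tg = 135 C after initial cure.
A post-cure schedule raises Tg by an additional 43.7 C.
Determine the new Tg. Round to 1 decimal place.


New Tg = 135 + 43.7
= 178.7 C

178.7


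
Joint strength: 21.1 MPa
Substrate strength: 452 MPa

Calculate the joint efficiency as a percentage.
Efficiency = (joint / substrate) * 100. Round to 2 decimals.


Efficiency = (21.1 / 452) * 100 = 4.67%

4.67


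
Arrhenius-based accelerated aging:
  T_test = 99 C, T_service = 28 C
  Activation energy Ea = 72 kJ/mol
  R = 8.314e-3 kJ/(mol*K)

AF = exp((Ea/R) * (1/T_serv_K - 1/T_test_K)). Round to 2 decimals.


T_test_K = 372.15, T_serv_K = 301.15
AF = exp((72/8.314e-3) * (1/301.15 - 1/372.15))
= 241.36

241.36


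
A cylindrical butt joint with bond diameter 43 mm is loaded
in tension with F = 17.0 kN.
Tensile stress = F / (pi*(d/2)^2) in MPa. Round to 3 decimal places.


Area = pi * (43/2)^2 = 1452.2012 mm^2
Stress = 17.0*1000 / 1452.2012
= 11.706 MPa

11.706


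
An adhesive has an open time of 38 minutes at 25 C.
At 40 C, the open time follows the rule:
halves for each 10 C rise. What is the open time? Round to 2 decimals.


Factor = 2^((40-25)/10) = 2.8284
Open time = 38 / 2.8284 = 13.44 min

13.44


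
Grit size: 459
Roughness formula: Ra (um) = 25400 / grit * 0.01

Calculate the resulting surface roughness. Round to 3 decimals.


Ra = 25400 / 459 * 0.01
= 0.553 um

0.553


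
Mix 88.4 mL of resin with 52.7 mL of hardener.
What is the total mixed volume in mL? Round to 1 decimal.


Total = 88.4 + 52.7 = 141.1 mL

141.1


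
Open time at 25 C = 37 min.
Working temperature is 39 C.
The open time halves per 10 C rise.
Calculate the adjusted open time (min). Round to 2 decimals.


factor = 2^((39 - 25) / 10) = 2.6390
ot = 37 / 2.6390 = 14.02 min

14.02


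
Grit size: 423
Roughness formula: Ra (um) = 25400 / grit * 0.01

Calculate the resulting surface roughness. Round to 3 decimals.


Ra = 25400 / 423 * 0.01
= 0.600 um

0.600


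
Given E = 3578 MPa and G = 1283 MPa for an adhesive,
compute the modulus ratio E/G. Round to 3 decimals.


E/G ratio = 3578 / 1283 = 2.789

2.789


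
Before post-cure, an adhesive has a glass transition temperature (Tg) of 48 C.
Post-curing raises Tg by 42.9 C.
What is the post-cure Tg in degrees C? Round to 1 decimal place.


Tg_post = Tg_base + delta_Tg
= 48 + 42.9
= 90.9 C

90.9


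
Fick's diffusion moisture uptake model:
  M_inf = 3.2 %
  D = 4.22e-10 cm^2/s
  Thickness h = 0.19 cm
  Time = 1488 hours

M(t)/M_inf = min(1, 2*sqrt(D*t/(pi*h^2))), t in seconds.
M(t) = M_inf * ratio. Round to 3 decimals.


t_sec = 1488 * 3600 = 5356800
ratio = 2*sqrt(4.22e-10*5356800/(pi*0.19^2))
= min(1, 0.282365)
= 0.282365
M(t) = 3.2 * 0.282365 = 0.904 %

0.904


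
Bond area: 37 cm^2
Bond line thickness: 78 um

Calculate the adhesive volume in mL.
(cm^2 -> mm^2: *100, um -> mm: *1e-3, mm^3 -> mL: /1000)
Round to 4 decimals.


V = 37*100 * 78*1e-3 / 1000
= 0.2886 mL

0.2886


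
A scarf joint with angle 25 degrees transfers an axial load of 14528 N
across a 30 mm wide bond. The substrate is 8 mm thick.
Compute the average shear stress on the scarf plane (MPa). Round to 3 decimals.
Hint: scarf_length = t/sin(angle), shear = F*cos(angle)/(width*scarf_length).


scarf_length = 8 / sin(25 deg) = 18.9296 mm
cos(25 deg) = 0.906308
shear stress = 14528 * 0.906308 / (30 * 18.9296)
= 23.186 MPa

23.186


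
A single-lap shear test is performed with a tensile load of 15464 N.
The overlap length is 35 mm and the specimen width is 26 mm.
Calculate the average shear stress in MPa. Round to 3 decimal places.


Shear stress = F / (overlap * width)
= 15464 / (35 * 26)
= 15464 / 910
= 16.993 MPa

16.993


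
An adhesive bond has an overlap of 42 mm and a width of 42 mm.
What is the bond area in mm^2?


Bond area = overlap * width
= 42 * 42
= 1764 mm^2

1764


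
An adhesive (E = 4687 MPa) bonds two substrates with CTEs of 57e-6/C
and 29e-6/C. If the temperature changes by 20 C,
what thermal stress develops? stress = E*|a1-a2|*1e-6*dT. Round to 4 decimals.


Stress = 4687 * |57 - 29| * 1e-6 * 20
= 2.6247 MPa

2.6247


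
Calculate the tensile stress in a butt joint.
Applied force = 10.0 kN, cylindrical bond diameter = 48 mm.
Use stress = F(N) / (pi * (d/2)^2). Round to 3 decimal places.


A = pi * 24.0^2 = 1809.5574 mm^2
sigma = 10000.0 / 1809.5574 = 5.526 MPa

5.526


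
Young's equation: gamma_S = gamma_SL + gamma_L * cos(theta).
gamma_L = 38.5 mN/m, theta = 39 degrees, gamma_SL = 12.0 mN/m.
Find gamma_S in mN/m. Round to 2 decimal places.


cos(39 deg) = 0.777146
gamma_S = 12.0 + 38.5 * 0.777146
= 41.92 mN/m

41.92


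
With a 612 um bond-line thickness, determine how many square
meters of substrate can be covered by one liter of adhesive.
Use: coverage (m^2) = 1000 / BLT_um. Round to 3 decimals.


Coverage = 1000 / 612 = 1.634 m^2

1.634


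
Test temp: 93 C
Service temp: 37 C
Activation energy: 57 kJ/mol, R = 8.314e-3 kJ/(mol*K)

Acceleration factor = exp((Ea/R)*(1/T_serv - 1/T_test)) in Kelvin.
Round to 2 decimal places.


AF = exp((57/0.008314)*(1/310.15 - 1/366.15))
= 29.39

29.39


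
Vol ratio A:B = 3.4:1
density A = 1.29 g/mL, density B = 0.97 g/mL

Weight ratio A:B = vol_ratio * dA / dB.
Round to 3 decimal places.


Weight ratio = 3.4 * 1.29 / 0.97
= 4.522

4.522


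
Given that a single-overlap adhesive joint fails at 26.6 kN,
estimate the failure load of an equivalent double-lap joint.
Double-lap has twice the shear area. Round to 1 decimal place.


Double-lap factor = 2
Expected load = 26.6 * 2 = 53.2 kN

53.2


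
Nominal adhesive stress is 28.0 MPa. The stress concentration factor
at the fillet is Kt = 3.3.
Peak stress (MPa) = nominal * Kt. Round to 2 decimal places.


Peak = 28.0 * 3.3 = 92.40 MPa

92.40


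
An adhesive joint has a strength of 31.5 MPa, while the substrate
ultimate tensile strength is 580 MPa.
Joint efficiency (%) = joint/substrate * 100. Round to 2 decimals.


Efficiency = 31.5 / 580 * 100
= 5.43%

5.43


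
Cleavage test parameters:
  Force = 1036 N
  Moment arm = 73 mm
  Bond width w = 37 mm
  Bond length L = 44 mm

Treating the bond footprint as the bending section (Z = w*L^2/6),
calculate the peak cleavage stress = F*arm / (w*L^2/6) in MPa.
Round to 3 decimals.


M = 1036 * 73 = 75628 N*mm
Z = 37 * 44^2 / 6 = 71632 / 6 mm^3
sigma = M / Z = 6 * 75628 / 71632 = 453768 / 71632
= 6.335 MPa

6.335


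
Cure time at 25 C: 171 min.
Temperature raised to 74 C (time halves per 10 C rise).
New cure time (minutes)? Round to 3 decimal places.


Acceleration factor = 2^(49/10) = 29.8571
New time = 171 / 29.8571 = 5.727 min

5.727


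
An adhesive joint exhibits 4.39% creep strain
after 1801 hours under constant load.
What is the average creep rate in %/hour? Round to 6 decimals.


Creep rate = strain / time
= 4.39 / 1801
= 0.002438 %/h

0.002438


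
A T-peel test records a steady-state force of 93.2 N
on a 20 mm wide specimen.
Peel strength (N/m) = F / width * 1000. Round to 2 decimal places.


Peel strength = 93.2 / 20 * 1000
= 4660.00 N/m

4660.00


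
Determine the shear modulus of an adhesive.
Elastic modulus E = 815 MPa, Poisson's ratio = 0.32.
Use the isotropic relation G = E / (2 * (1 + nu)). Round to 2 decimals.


G = 815 / (2*(1+0.32)) = 815 / 2.64
= 308.71 MPa

308.71


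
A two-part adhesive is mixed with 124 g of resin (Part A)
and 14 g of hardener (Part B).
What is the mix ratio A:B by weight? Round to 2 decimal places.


Mix ratio = mass_A / mass_B
= 124 / 14
= 8.86

8.86


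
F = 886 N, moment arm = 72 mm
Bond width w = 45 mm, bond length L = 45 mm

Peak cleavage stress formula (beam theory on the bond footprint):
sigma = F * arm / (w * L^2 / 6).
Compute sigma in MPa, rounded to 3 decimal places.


sigma = (886 * 72) / (45 * 2025 / 6)
= 63792 * 6 / 91125
= 382752 / 91125
= 4.200 MPa

4.200


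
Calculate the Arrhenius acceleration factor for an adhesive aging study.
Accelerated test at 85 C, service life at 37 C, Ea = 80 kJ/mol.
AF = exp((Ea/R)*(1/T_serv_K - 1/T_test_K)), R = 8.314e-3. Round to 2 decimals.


T_test = 358.15 K, T_serv = 310.15 K
Ea/R = 80 / 0.008314 = 9622.32
AF = exp(9622.32 * (1/310.15 - 1/358.15))
= 63.94

63.94


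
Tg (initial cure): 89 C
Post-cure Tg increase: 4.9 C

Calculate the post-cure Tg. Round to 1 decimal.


Post-cure Tg = 89 + 4.9 = 93.9 C

93.9


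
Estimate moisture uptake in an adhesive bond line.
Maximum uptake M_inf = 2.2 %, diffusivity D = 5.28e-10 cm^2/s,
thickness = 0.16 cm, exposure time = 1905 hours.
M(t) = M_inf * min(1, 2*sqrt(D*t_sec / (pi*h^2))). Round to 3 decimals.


Convert time: 1905 h = 6858000 s
ratio = min(1, 2*sqrt(5.28e-10*6858000/(pi*0.16^2)))
= 0.424376
M(t) = 2.2 * 0.424376 = 0.934%

0.934


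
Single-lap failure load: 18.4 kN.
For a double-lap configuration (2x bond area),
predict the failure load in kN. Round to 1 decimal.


Failure load = 18.4 * 2 = 36.8 kN

36.8


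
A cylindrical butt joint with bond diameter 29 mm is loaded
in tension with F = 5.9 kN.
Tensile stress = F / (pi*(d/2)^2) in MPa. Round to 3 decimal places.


Area = pi * (29/2)^2 = 660.5199 mm^2
Stress = 5.9*1000 / 660.5199
= 8.932 MPa

8.932


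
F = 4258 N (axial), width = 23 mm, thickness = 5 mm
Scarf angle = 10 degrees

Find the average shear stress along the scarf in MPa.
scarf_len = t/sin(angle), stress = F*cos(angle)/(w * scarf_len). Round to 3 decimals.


scarf_len = 5/sin(10 deg) = 28.7939
cos(10 deg) = 0.984808
stress = 4258*0.984808/(23*28.7939) = 6.332 MPa

6.332


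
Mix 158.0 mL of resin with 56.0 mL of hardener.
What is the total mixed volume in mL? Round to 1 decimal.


Total = 158.0 + 56.0 = 214.0 mL

214.0


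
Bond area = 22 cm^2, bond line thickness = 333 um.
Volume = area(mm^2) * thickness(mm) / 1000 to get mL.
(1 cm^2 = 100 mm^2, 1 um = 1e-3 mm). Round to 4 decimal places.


area_mm2 = 22 * 100 = 2200
blt_mm = 333 * 1e-3 = 0.333
vol_mm3 = 2200 * 0.333 = 732.6
vol_mL = 732.6 / 1000 = 0.7326 mL

0.7326


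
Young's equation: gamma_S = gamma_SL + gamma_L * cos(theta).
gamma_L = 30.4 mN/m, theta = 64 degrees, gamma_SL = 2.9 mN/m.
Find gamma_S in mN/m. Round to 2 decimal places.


cos(64 deg) = 0.438371
gamma_S = 2.9 + 30.4 * 0.438371
= 16.23 mN/m

16.23


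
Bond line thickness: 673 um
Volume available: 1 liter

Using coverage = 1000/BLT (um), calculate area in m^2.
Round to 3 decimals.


1 L = 1e6 mm^3, thickness = 673 um = 0.673 mm
Area = 1e6 / 0.673 mm^2 = (1e6 / 0.673) / 1e6 m^2 = 1000 / 673 m^2
= 1.486 m^2

1.486


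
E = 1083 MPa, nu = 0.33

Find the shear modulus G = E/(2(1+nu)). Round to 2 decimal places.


G = 1083 / (2 * 1.33)
= 407.14 MPa

407.14


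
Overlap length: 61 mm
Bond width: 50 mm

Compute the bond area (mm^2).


Bond area = 61 * 50 = 3050 mm^2

3050


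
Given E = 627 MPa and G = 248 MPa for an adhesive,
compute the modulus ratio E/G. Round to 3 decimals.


E/G ratio = 627 / 248 = 2.528

2.528


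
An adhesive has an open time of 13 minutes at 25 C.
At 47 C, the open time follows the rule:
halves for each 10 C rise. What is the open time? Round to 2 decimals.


Factor = 2^((47-25)/10) = 4.5948
Open time = 13 / 4.5948 = 2.83 min

2.83


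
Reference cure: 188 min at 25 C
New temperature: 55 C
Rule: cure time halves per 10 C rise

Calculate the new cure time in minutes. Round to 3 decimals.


factor = 2^((55-25)/10) = 8.0000
t_new = 188 / 8.0000 = 23.500 min

23.500


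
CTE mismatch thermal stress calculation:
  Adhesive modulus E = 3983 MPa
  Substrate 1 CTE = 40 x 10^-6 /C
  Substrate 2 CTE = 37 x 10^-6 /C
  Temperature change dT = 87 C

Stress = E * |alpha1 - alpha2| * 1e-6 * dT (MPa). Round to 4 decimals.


delta_alpha = |40 - 37| = 3 x 10^-6/C
Stress = 3983 * 3e-6 * 87
= 1.0396 MPa

1.0396


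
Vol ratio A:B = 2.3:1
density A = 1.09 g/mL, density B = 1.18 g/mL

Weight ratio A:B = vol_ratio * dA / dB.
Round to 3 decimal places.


Weight ratio = 2.3 * 1.09 / 1.18
= 2.125

2.125


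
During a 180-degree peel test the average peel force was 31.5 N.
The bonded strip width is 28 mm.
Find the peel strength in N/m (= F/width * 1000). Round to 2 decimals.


Peel strength = F/width * 1000
= 31.5 / 28 * 1000
= 1125.00 N/m

1125.00


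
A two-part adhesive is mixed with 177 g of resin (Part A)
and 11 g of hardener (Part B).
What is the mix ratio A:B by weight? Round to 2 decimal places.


Mix ratio = mass_A / mass_B
= 177 / 11
= 16.09

16.09


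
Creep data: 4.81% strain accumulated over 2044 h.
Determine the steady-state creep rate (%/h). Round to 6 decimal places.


Rate = 4.81 / 2044 = 0.002353 %/h

0.002353


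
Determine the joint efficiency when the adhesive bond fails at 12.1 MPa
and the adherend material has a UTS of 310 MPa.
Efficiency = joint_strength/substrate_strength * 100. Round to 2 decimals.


Joint efficiency = 12.1 / 310 * 100
= 3.90%

3.90


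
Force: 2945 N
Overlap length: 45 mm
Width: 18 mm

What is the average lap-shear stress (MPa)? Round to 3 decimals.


Average shear stress = F / (overlap * width)
= 2945 / (45 * 18)
= 3.636 MPa

3.636


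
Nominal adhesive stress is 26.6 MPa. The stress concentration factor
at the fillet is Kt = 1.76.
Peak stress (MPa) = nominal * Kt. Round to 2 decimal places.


Peak = 26.6 * 1.76 = 46.82 MPa

46.82


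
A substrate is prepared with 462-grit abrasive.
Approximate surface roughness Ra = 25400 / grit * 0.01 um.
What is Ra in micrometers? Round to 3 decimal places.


Ra = 25400 / 462 * 0.01 = 0.550 um

0.550


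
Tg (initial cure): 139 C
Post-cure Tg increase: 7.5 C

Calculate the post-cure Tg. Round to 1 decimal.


Post-cure Tg = 139 + 7.5 = 146.5 C

146.5


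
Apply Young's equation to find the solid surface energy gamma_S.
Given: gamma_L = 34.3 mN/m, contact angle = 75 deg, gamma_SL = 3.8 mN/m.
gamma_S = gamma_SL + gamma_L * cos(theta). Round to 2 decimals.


theta_rad = 75 * pi/180 = 1.308997
gamma_S = 3.8 + 34.3 * cos(1.308997)
= 12.68 mN/m

12.68


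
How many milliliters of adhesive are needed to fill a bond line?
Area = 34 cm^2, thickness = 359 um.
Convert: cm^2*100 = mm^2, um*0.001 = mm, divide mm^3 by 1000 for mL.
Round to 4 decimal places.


= (34 * 100) * (359 * 0.001) / 1000
= 1.2206 mL

1.2206


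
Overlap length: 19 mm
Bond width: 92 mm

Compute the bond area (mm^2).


Bond area = 19 * 92 = 1748 mm^2

1748


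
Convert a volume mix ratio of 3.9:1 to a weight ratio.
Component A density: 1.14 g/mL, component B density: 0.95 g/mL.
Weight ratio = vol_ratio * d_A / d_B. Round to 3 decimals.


= 3.9 * 1.14 / 0.95 = 4.680

4.680


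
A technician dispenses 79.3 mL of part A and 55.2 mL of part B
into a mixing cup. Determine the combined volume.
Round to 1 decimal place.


Combined volume = 79.3 + 55.2
= 134.5 mL

134.5


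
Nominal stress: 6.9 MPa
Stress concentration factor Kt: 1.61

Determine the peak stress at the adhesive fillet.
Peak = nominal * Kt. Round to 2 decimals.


Peak stress = 6.9 * 1.61
= 11.11 MPa

11.11


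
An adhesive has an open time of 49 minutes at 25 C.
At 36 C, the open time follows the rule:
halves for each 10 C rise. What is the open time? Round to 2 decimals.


Factor = 2^((36-25)/10) = 2.1435
Open time = 49 / 2.1435 = 22.86 min

22.86


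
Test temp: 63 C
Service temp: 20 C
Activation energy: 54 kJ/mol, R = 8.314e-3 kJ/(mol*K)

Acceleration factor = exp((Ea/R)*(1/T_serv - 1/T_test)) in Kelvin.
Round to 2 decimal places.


AF = exp((54/0.008314)*(1/293.15 - 1/336.15))
= 17.02

17.02


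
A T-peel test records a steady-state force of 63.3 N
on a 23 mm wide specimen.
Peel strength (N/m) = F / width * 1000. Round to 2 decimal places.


Peel strength = 63.3 / 23 * 1000
= 2752.17 N/m

2752.17


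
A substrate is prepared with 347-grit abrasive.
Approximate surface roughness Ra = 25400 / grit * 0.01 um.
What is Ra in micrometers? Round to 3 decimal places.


Ra = 25400 / 347 * 0.01 = 0.732 um

0.732


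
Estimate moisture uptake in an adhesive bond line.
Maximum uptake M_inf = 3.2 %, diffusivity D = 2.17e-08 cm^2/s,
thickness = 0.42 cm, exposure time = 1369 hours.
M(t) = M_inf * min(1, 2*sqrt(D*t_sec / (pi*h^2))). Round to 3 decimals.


Convert time: 1369 h = 4928400 s
ratio = min(1, 2*sqrt(2.17e-08*4928400/(pi*0.42^2)))
= 0.878595
M(t) = 3.2 * 0.878595 = 2.812%

2.812


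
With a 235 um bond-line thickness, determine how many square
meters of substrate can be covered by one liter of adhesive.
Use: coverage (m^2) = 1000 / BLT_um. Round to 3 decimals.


Coverage = 1000 / 235 = 4.255 m^2

4.255


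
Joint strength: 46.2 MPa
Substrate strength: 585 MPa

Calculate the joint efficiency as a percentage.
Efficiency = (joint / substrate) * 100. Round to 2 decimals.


Efficiency = (46.2 / 585) * 100 = 7.90%

7.90


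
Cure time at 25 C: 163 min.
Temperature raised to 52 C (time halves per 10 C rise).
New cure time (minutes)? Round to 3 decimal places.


Acceleration factor = 2^(27/10) = 6.4980
New time = 163 / 6.4980 = 25.085 min

25.085


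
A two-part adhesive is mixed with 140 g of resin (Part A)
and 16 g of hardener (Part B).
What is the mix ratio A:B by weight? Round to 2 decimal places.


Mix ratio = mass_A / mass_B
= 140 / 16
= 8.75

8.75


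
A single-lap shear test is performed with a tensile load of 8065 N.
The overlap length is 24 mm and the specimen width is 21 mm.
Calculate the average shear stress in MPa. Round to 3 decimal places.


Shear stress = F / (overlap * width)
= 8065 / (24 * 21)
= 8065 / 504
= 16.002 MPa

16.002


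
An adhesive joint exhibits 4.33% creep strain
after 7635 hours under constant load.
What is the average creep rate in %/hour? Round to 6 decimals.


Creep rate = strain / time
= 4.33 / 7635
= 0.000567 %/h

0.000567


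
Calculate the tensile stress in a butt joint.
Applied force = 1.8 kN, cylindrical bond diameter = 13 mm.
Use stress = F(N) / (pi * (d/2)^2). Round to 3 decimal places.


A = pi * 6.5^2 = 132.7323 mm^2
sigma = 1800.0 / 132.7323 = 13.561 MPa

13.561


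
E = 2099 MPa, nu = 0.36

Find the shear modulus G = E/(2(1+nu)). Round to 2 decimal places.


G = 2099 / (2 * 1.36)
= 771.69 MPa

771.69


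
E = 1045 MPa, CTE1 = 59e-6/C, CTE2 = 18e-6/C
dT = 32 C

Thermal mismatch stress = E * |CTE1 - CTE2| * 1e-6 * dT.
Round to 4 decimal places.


= 1045 * 41e-6 * 32
= 1.3710 MPa

1.3710


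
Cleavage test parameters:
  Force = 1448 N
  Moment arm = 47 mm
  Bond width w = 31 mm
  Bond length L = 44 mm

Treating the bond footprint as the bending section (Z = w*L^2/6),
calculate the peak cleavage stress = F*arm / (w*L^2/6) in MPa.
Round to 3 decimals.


M = 1448 * 47 = 68056 N*mm
Z = 31 * 44^2 / 6 = 60016 / 6 mm^3
sigma = M / Z = 6 * 68056 / 60016 = 408336 / 60016
= 6.804 MPa

6.804


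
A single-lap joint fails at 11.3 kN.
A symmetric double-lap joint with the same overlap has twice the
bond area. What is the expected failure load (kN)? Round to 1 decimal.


Double-lap load = 2 * 11.3 = 22.6 kN

22.6


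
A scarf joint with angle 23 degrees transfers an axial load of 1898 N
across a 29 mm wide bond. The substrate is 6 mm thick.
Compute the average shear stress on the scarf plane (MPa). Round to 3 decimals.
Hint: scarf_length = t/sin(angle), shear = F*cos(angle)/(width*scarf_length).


scarf_length = 6 / sin(23 deg) = 15.3558 mm
cos(23 deg) = 0.920505
shear stress = 1898 * 0.920505 / (29 * 15.3558)
= 3.923 MPa

3.923


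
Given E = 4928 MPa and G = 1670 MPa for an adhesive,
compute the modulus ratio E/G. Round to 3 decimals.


E/G ratio = 4928 / 1670 = 2.951

2.951


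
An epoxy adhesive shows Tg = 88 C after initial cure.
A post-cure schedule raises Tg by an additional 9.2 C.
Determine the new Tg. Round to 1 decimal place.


New Tg = 88 + 9.2
= 97.2 C

97.2


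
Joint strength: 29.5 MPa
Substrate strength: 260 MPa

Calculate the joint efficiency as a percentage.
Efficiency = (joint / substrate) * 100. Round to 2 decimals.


Efficiency = (29.5 / 260) * 100 = 11.35%

11.35


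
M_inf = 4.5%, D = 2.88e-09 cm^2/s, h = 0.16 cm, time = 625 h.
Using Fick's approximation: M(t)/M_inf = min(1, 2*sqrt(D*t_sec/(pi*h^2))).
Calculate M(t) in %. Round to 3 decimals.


t = 2250000 s
ratio = min(1, 2*sqrt(2.88e-09*2250000/(pi*0.0256)))
= 0.567705
M(t) = 4.5 * 0.567705 = 2.555%

2.555


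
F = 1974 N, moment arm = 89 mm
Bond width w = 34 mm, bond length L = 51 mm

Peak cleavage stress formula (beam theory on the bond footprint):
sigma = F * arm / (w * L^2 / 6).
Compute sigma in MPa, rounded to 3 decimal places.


sigma = (1974 * 89) / (34 * 2601 / 6)
= 175686 * 6 / 88434
= 1054116 / 88434
= 11.920 MPa

11.920


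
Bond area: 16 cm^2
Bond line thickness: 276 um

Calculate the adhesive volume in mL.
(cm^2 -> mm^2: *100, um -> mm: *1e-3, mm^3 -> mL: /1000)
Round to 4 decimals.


V = 16*100 * 276*1e-3 / 1000
= 0.4416 mL

0.4416


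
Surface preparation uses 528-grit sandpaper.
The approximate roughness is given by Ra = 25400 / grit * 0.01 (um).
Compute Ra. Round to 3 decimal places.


Ra = 25400 / 528 * 0.01
= 254 / 528
= 0.481 um

0.481


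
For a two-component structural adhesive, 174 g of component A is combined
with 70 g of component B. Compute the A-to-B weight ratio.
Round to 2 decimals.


Weight ratio A:B = 174 / 70
= 2.49

2.49


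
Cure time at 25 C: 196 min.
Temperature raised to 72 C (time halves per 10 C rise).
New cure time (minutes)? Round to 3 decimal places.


Acceleration factor = 2^(47/10) = 25.9921
New time = 196 / 25.9921 = 7.541 min

7.541


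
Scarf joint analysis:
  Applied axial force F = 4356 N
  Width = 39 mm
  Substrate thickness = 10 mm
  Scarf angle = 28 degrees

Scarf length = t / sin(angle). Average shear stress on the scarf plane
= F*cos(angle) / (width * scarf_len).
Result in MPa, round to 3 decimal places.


Scarf length = 10 / sin(28 deg) = 21.3005 mm
cos(28 deg) = 0.882948
Shear = 4356 * 0.882948 / (39 * 21.3005)
= 4.630 MPa

4.630


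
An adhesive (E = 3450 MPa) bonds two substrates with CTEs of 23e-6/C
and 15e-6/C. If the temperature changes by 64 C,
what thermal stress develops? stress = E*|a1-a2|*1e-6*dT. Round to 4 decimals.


Stress = 3450 * |23 - 15| * 1e-6 * 64
= 1.7664 MPa

1.7664


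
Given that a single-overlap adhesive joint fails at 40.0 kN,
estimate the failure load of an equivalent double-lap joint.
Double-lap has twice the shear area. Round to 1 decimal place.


Double-lap factor = 2
Expected load = 40.0 * 2 = 80.0 kN

80.0


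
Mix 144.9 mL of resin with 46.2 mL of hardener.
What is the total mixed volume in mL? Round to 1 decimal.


Total = 144.9 + 46.2 = 191.1 mL

191.1


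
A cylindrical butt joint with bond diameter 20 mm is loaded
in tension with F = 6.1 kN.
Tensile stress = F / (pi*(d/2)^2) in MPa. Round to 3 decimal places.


Area = pi * (20/2)^2 = 314.1593 mm^2
Stress = 6.1*1000 / 314.1593
= 19.417 MPa

19.417


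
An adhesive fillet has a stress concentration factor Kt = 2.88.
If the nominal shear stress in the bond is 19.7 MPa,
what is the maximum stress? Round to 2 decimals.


Max stress = 19.7 * 2.88 = 56.74 MPa

56.74


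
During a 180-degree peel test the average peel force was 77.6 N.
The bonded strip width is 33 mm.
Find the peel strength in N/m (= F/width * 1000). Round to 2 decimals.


Peel strength = F/width * 1000
= 77.6 / 33 * 1000
= 2351.52 N/m

2351.52


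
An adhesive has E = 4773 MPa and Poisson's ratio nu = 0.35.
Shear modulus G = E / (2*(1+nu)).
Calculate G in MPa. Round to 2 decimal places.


G = 4773 / (2*(1+0.35))
= 4773 / 2.70
= 1767.78 MPa

1767.78


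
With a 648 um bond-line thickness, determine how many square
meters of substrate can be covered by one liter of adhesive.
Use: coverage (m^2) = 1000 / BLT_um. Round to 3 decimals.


Coverage = 1000 / 648 = 1.543 m^2

1.543


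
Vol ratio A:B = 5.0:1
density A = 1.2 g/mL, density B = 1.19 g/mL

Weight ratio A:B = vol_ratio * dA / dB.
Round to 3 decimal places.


Weight ratio = 5.0 * 1.2 / 1.19
= 5.042

5.042


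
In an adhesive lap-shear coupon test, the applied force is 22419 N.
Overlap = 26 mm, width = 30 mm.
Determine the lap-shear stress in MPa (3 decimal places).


stress = F / (overlap * width)
= 22419 / (26 * 30)
= 28.742 MPa

28.742


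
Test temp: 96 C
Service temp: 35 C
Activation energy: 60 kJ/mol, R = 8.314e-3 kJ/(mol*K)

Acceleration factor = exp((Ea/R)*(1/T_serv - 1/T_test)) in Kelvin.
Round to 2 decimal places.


AF = exp((60/0.008314)*(1/308.15 - 1/369.15))
= 47.94

47.94


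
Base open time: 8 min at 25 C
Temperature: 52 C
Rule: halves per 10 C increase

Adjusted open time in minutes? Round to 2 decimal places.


Acceleration = 2^((52-25)/10) = 6.4980
Open time = 8 / 6.4980 = 1.23 min

1.23


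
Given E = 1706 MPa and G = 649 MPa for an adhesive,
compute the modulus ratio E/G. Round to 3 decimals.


E/G ratio = 1706 / 649 = 2.629

2.629


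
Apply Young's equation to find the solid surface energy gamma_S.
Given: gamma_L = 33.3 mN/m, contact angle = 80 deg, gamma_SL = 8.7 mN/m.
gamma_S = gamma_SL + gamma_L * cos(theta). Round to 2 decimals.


theta_rad = 80 * pi/180 = 1.396263
gamma_S = 8.7 + 33.3 * cos(1.396263)
= 14.48 mN/m

14.48


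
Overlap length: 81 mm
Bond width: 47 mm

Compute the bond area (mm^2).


Bond area = 81 * 47 = 3807 mm^2

3807


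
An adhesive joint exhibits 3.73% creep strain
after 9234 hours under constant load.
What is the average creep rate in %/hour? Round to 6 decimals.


Creep rate = strain / time
= 3.73 / 9234
= 0.000404 %/h

0.000404


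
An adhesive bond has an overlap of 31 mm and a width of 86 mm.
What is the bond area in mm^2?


Bond area = overlap * width
= 31 * 86
= 2666 mm^2

2666


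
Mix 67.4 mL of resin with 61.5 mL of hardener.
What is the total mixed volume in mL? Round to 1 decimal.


Total = 67.4 + 61.5 = 128.9 mL

128.9


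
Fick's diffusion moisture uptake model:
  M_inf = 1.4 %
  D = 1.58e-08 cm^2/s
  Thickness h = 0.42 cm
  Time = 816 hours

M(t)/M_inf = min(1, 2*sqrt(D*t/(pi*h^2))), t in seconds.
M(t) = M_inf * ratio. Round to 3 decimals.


t_sec = 816 * 3600 = 2937600
ratio = 2*sqrt(1.58e-08*2937600/(pi*0.42^2))
= min(1, 0.578803)
= 0.578803
M(t) = 1.4 * 0.578803 = 0.810 %

0.810


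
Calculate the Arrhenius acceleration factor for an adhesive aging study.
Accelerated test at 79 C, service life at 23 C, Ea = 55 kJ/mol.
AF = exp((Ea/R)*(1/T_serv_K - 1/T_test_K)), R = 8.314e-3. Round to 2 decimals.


T_test = 352.15 K, T_serv = 296.15 K
Ea/R = 55 / 0.008314 = 6615.35
AF = exp(6615.35 * (1/296.15 - 1/352.15))
= 34.89

34.89


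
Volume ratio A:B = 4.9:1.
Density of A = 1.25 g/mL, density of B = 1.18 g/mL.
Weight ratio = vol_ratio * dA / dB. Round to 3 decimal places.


Wt ratio = 4.9 * 1.25 / 1.18
= 5.191

5.191


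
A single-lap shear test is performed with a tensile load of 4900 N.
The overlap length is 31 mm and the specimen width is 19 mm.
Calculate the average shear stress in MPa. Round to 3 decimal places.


Shear stress = F / (overlap * width)
= 4900 / (31 * 19)
= 4900 / 589
= 8.319 MPa

8.319


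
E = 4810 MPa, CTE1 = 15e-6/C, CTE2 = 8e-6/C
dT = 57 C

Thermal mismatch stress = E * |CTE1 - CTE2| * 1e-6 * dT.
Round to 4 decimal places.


= 4810 * 7e-6 * 57
= 1.9192 MPa

1.9192


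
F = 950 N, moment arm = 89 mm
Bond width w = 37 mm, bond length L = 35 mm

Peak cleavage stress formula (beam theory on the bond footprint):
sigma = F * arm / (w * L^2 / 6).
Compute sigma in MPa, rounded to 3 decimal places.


sigma = (950 * 89) / (37 * 1225 / 6)
= 84550 * 6 / 45325
= 507300 / 45325
= 11.192 MPa

11.192


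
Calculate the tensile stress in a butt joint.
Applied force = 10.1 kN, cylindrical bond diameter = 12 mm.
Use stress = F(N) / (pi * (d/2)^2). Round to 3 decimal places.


A = pi * 6.0^2 = 113.0973 mm^2
sigma = 10100.0 / 113.0973 = 89.304 MPa

89.304


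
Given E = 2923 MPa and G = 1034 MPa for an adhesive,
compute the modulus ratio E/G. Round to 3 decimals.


E/G ratio = 2923 / 1034 = 2.827

2.827


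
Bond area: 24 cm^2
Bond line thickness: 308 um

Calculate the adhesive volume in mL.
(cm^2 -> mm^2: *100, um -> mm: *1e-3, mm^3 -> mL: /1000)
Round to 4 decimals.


V = 24*100 * 308*1e-3 / 1000
= 0.7392 mL

0.7392


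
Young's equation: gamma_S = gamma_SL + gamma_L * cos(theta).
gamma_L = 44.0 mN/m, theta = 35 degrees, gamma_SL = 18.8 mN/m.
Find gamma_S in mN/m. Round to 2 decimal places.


cos(35 deg) = 0.819152
gamma_S = 18.8 + 44.0 * 0.819152
= 54.84 mN/m

54.84


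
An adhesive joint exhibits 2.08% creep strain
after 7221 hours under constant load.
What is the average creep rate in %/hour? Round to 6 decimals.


Creep rate = strain / time
= 2.08 / 7221
= 0.000288 %/h

0.000288


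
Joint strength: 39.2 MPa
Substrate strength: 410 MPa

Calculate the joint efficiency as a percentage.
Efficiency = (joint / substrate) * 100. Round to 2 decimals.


Efficiency = (39.2 / 410) * 100 = 9.56%

9.56


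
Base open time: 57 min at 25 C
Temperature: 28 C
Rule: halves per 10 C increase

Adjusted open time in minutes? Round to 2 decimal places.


Acceleration = 2^((28-25)/10) = 1.2311
Open time = 57 / 1.2311 = 46.30 min

46.30


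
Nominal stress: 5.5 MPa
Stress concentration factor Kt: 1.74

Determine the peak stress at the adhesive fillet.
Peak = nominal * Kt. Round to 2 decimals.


Peak stress = 5.5 * 1.74
= 9.57 MPa

9.57


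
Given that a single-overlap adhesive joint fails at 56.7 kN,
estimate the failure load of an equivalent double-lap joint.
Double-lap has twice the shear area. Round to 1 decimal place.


Double-lap factor = 2
Expected load = 56.7 * 2 = 113.4 kN

113.4


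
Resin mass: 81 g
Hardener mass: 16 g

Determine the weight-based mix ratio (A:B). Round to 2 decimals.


Ratio = 81 / 16 = 5.06

5.06


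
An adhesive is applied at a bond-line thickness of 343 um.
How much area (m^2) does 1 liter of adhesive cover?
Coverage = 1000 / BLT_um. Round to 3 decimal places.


Coverage = 1000 / 343 = 2.915 m^2

2.915


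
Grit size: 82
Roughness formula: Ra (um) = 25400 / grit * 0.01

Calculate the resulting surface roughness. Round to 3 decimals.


Ra = 25400 / 82 * 0.01
= 3.098 um

3.098


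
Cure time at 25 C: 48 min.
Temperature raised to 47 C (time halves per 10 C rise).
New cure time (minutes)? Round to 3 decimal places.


Acceleration factor = 2^(22/10) = 4.5948
New time = 48 / 4.5948 = 10.447 min

10.447


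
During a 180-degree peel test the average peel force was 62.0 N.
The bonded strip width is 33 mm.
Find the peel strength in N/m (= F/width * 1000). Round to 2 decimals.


Peel strength = F/width * 1000
= 62.0 / 33 * 1000
= 1878.79 N/m

1878.79


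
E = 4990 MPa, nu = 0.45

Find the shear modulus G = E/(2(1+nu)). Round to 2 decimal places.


G = 4990 / (2 * 1.45)
= 1720.69 MPa

1720.69


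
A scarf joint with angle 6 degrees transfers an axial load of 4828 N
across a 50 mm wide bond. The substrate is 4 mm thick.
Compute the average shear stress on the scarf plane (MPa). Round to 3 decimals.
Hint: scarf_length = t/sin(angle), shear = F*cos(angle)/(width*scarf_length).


scarf_length = 4 / sin(6 deg) = 38.2671 mm
cos(6 deg) = 0.994522
shear stress = 4828 * 0.994522 / (50 * 38.2671)
= 2.509 MPa

2.509


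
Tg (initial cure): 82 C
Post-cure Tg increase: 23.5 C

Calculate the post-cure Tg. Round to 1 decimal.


Post-cure Tg = 82 + 23.5 = 105.5 C

105.5


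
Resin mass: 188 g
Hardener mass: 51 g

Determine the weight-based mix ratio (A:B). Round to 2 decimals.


Ratio = 188 / 51 = 3.69

3.69


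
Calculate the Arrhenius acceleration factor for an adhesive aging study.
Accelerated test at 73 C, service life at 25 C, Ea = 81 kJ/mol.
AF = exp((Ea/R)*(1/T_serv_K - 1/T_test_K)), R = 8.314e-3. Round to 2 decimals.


T_test = 346.15 K, T_serv = 298.15 K
Ea/R = 81 / 0.008314 = 9742.60
AF = exp(9742.60 * (1/298.15 - 1/346.15))
= 92.87

92.87


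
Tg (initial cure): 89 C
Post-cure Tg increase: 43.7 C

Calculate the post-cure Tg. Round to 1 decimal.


Post-cure Tg = 89 + 43.7 = 132.7 C

132.7


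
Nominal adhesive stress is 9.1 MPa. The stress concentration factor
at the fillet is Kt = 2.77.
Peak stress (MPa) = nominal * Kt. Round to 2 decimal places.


Peak = 9.1 * 2.77 = 25.21 MPa

25.21


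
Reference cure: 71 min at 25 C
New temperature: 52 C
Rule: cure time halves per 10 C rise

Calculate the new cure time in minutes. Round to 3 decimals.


factor = 2^((52-25)/10) = 6.4980
t_new = 71 / 6.4980 = 10.926 min

10.926


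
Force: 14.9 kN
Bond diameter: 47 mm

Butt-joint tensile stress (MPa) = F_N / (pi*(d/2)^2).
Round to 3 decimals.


F_N = 14.9 * 1000 = 14900.0 N
A = pi*(23.5)^2 = 1734.9445 mm^2
stress = 14900.0 / 1734.9445 = 8.588 MPa

8.588


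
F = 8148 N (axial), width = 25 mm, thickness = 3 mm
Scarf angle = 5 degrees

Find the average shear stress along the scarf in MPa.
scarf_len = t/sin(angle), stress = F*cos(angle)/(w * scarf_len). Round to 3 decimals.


scarf_len = 3/sin(5 deg) = 34.4211
cos(5 deg) = 0.996195
stress = 8148*0.996195/(25*34.4211) = 9.433 MPa

9.433


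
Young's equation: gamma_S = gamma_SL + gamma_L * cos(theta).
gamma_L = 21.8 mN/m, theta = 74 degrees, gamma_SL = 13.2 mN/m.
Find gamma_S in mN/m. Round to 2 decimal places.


cos(74 deg) = 0.275637
gamma_S = 13.2 + 21.8 * 0.275637
= 19.21 mN/m

19.21


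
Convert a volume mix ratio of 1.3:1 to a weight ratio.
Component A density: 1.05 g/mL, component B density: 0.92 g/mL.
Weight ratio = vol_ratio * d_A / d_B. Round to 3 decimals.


= 1.3 * 1.05 / 0.92 = 1.484

1.484


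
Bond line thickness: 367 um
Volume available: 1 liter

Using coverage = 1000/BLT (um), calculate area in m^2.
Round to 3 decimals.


1 L = 1e6 mm^3, thickness = 367 um = 0.367 mm
Area = 1e6 / 0.367 mm^2 = (1e6 / 0.367) / 1e6 m^2 = 1000 / 367 m^2
= 2.725 m^2

2.725


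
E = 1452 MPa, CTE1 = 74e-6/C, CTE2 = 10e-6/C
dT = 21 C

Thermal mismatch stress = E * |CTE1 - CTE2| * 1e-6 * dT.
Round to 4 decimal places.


= 1452 * 64e-6 * 21
= 1.9515 MPa

1.9515


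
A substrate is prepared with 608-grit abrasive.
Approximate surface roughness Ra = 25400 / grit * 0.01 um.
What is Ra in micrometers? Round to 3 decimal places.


Ra = 25400 / 608 * 0.01 = 0.418 um

0.418


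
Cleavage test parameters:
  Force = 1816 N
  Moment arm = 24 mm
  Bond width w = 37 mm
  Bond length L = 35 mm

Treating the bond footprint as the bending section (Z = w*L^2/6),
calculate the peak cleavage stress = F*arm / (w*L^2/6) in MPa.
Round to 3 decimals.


M = 1816 * 24 = 43584 N*mm
Z = 37 * 35^2 / 6 = 45325 / 6 mm^3
sigma = M / Z = 6 * 43584 / 45325 = 261504 / 45325
= 5.770 MPa

5.770


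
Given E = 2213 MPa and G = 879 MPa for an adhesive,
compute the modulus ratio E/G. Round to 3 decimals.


E/G ratio = 2213 / 879 = 2.518

2.518


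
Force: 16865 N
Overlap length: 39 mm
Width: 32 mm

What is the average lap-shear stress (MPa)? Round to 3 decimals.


Average shear stress = F / (overlap * width)
= 16865 / (39 * 32)
= 13.514 MPa

13.514


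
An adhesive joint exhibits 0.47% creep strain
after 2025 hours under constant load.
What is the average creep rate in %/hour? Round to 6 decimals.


Creep rate = strain / time
= 0.47 / 2025
= 0.000232 %/h

0.000232


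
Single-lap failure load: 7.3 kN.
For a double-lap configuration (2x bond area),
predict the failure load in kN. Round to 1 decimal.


Failure load = 7.3 * 2 = 14.6 kN

14.6


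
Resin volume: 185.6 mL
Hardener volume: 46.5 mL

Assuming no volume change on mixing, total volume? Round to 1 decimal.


V_total = 185.6 + 46.5 = 232.1 mL

232.1


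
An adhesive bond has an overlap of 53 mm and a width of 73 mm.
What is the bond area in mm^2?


Bond area = overlap * width
= 53 * 73
= 3869 mm^2

3869


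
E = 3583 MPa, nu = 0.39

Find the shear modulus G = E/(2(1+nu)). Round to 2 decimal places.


G = 3583 / (2 * 1.39)
= 1288.85 MPa

1288.85


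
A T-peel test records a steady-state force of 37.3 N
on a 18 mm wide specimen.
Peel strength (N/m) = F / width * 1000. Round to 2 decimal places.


Peel strength = 37.3 / 18 * 1000
= 2072.22 N/m

2072.22


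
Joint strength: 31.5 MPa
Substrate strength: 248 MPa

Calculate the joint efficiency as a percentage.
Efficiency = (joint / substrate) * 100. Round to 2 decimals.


Efficiency = (31.5 / 248) * 100 = 12.70%

12.70


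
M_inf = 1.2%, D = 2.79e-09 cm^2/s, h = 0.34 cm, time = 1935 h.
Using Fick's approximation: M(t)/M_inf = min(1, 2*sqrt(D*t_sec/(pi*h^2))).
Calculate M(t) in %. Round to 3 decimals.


t = 6966000 s
ratio = min(1, 2*sqrt(2.79e-09*6966000/(pi*0.1156)))
= 0.462669
M(t) = 1.2 * 0.462669 = 0.555%

0.555


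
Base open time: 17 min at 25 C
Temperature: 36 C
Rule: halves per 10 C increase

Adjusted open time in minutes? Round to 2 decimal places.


Acceleration = 2^((36-25)/10) = 2.1435
Open time = 17 / 2.1435 = 7.93 min

7.93


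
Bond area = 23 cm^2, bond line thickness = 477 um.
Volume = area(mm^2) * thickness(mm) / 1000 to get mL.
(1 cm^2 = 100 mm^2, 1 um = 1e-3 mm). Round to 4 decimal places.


area_mm2 = 23 * 100 = 2300
blt_mm = 477 * 1e-3 = 0.477
vol_mm3 = 2300 * 0.477 = 1097.1
vol_mL = 1097.1 / 1000 = 1.0971 mL

1.0971


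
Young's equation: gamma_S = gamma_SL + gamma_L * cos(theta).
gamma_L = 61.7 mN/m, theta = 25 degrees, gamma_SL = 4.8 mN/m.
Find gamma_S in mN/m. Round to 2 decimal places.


cos(25 deg) = 0.906308
gamma_S = 4.8 + 61.7 * 0.906308
= 60.72 mN/m

60.72


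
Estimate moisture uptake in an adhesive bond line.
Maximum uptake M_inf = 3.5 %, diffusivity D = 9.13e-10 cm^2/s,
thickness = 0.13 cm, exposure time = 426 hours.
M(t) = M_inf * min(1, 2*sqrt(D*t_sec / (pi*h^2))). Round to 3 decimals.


Convert time: 426 h = 1533600 s
ratio = min(1, 2*sqrt(9.13e-10*1533600/(pi*0.13^2)))
= 0.324790
M(t) = 3.5 * 0.324790 = 1.137%

1.137


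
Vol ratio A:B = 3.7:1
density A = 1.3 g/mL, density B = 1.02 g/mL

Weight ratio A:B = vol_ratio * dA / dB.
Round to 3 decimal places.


Weight ratio = 3.7 * 1.3 / 1.02
= 4.716

4.716


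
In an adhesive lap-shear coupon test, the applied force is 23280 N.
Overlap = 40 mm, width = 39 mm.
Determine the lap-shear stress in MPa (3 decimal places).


stress = F / (overlap * width)
= 23280 / (40 * 39)
= 14.923 MPa

14.923


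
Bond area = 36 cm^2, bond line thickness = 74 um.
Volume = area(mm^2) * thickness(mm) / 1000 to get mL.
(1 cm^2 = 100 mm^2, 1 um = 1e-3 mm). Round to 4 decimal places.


area_mm2 = 36 * 100 = 3600
blt_mm = 74 * 1e-3 = 0.074
vol_mm3 = 3600 * 0.074 = 266.4
vol_mL = 266.4 / 1000 = 0.2664 mL

0.2664


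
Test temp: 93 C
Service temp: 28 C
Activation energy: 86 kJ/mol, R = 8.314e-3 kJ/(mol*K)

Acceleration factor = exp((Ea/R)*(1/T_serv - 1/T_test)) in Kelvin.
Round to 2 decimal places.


AF = exp((86/0.008314)*(1/301.15 - 1/366.15))
= 444.79

444.79


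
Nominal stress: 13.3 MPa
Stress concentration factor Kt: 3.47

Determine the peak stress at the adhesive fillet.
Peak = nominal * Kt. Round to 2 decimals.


Peak stress = 13.3 * 3.47
= 46.15 MPa

46.15
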